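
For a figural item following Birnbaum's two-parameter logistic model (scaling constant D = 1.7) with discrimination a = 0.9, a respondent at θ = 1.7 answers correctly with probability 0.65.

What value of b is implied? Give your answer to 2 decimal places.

P(θ) = 1 / (1 + exp(−D·a(θ − b)))
logit(0.65) = ln(0.65/0.35) = 0.6190
b = θ − logit/(1.7·a) = 1.7 − 0.6190/1.5300 = 1.2954

1.30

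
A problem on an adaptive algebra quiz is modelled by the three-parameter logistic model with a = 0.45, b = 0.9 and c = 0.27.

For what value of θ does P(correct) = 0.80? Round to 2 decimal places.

P(θ) = c + (1 − c) · 1 / (1 + exp(−a(θ − b)))
Remove guessing floor: (0.80 − 0.27)/(1 − 0.27) = 0.7260
logit = ln(0.7260/0.2740) = 0.9746
θ = b + logit/(a) = 0.9 + 0.9746/0.4500 = 3.0657

3.07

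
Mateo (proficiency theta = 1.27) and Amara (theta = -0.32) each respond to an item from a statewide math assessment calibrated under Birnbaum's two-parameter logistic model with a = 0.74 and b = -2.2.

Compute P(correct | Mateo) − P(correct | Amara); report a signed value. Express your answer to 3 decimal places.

P(theta) = 1 / (1 + exp(−a(theta − b)))
P(Mateo) = 0.9288  [exponent 2.5678]
P(Amara) = 0.8008  [exponent 1.3912]
Difference = 0.9288 − 0.8008 = 0.1280

0.128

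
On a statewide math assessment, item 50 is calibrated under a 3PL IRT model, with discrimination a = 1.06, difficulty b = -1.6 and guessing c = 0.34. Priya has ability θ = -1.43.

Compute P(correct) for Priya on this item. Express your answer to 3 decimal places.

P(θ) = c + (1 − c) · 1 / (1 + exp(−a(θ − b)))
Exponent: 1.06 × (-1.43 − (-1.6)) = 0.1802
1/(1 + e^{-0.1802}) = 0.5449
P = 0.34 + 0.66 × 0.5449 = 0.6997

0.700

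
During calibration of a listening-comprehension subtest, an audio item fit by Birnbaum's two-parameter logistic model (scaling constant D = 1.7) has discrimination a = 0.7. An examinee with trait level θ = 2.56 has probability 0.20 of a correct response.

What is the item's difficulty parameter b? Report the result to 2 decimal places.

P(θ) = 1 / (1 + exp(−D·a(θ − b)))
logit(0.20) = ln(0.20/0.80) = -1.3863
b = θ − logit/(1.7·a) = 2.56 − (-1.3863)/1.1900 = 3.7250

3.72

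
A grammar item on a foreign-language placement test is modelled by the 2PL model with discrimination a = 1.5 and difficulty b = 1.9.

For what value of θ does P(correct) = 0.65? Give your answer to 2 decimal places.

P(θ) = 1 / (1 + exp(−a(θ − b)))
logit = ln(0.6500/0.3500) = 0.6190
θ = b + logit/(a) = 1.9 + 0.6190/1.5000 = 2.3127

2.31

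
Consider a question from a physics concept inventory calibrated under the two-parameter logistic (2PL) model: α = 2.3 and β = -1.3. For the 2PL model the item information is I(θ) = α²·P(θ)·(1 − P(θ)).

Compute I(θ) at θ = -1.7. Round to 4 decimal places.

P = 1/(1+e^{0.9200}) = 0.2850
P(1−P) = 0.2850 × 0.7150 = 0.2038
I = α² × P(1−P) = 2.3² × 0.2038 = 1.07787

1.0779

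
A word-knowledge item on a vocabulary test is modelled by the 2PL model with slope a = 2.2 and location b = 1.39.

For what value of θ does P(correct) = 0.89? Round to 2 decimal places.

2.34

P(θ) = 1 / (1 + exp(−a(θ − b)))
logit = ln(0.8900/0.1100) = 2.0907
θ = b + logit/(a) = 1.39 + 2.0907/2.2000 = 2.3403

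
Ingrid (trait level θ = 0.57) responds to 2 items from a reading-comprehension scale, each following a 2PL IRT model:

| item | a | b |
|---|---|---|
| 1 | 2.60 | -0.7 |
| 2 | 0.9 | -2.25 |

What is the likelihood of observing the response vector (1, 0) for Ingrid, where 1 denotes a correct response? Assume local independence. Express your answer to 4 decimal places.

P(θ) = 1 / (1 + exp(−a(θ − b)))
P_1 = 1/(1+e^{-3.3020}) = 0.9645
P_2 = 1/(1+e^{-2.5380}) = 0.9268
L = P_1 × (1−P_2) = 0.9645 × 0.0732 = 0.07064

0.0706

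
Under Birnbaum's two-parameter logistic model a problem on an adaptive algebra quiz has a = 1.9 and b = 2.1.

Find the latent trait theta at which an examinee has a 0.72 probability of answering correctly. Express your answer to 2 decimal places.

2.60

P(theta) = 1 / (1 + exp(−a(theta − b)))
logit = ln(0.7200/0.2800) = 0.9445
theta = b + logit/(a) = 2.1 + 0.9445/1.9000 = 2.5971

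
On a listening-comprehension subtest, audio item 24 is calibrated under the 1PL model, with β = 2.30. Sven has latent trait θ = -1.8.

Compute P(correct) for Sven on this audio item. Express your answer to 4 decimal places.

0.0163

P(θ) = 1 / (1 + exp(−(θ − β)))
Exponent: (-1.8 − 2.30) = -4.1000
1/(1 + e^{4.1000}) = 0.0163
P = 0.0163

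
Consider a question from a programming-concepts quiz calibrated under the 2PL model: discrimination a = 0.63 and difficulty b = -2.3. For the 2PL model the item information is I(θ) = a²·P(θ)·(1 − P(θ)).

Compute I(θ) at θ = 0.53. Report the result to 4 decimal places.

0.0489

P = 1/(1+e^{-1.7829}) = 0.8561
P(1−P) = 0.8561 × 0.1439 = 0.1232
I = a² × P(1−P) = 0.63² × 0.1232 = 0.04891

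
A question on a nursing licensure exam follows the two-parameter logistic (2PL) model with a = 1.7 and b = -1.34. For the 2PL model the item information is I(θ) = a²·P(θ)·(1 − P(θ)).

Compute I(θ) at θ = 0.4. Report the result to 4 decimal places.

P = 1/(1+e^{-2.9580}) = 0.9506
P(1−P) = 0.9506 × 0.0494 = 0.0469
I = a² × P(1−P) = 1.7² × 0.0469 = 0.13561

0.1356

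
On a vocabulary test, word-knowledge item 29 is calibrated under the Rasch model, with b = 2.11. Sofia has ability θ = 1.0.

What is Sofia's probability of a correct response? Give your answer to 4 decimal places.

P(θ) = 1 / (1 + exp(−(θ − b)))
Exponent: (1.0 − 2.11) = -1.1100
1/(1 + e^{1.1100}) = 0.2479
P = 0.2479

0.2479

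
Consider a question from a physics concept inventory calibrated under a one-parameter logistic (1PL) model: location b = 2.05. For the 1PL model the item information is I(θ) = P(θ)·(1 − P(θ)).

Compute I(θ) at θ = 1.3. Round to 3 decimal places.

P = 1/(1+e^{0.7500}) = 0.3208
P(1−P) = 0.3208 × 0.6792 = 0.2179
I = P(1−P) = 0.21789

0.218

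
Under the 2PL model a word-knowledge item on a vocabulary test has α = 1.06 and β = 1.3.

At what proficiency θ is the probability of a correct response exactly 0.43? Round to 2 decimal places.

P(θ) = 1 / (1 + exp(−α(θ − β)))
logit = ln(0.4300/0.5700) = -0.2819
θ = β + logit/(α) = 1.3 + (-0.2819)/1.0600 = 1.0341

1.03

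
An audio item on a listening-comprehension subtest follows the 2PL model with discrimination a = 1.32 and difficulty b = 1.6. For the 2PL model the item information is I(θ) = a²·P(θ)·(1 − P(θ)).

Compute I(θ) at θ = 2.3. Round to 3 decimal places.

0.354

P = 1/(1+e^{-0.9240}) = 0.7159
P(1−P) = 0.7159 × 0.2841 = 0.2034
I = a² × P(1−P) = 1.32² × 0.2034 = 0.35441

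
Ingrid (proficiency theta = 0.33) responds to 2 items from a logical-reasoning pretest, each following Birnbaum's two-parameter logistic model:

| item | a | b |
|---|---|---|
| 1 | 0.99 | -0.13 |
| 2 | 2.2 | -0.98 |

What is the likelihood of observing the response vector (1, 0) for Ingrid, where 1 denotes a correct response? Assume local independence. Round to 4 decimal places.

P(theta) = 1 / (1 + exp(−a(theta − b)))
P_1 = 1/(1+e^{-0.4554}) = 0.6119
P_2 = 1/(1+e^{-2.8820}) = 0.9469
L = P_1 × (1−P_2) = 0.6119 × 0.0531 = 0.03246

0.0325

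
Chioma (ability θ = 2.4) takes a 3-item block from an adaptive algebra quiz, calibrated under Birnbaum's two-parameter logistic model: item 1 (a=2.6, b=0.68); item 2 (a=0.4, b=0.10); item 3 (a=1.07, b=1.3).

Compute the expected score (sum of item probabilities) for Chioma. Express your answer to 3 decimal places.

P(θ) = 1 / (1 + exp(−a(θ − b)))
P_1 = 1/(1+e^{-4.4720}) = 0.9887
P_2 = 1/(1+e^{-0.9200}) = 0.7150
P_3 = 1/(1+e^{-1.1770}) = 0.7644
E[score] = 0.9887 + 0.7150 + 0.7644 = 2.4682

2.468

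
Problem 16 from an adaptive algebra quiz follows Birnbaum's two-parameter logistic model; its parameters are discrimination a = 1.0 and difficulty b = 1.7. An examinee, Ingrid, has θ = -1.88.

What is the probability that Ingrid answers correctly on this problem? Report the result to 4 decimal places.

P(θ) = 1 / (1 + exp(−a(θ − b)))
Exponent: 1.0 × (-1.88 − 1.7) = -3.5800
1/(1 + e^{3.5800}) = 0.0271

0.0271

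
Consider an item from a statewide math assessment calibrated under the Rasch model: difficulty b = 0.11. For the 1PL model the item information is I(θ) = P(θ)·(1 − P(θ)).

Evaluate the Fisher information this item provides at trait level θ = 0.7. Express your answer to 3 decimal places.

0.229

P = 1/(1+e^{-0.5900}) = 0.6434
P(1−P) = 0.6434 × 0.3566 = 0.2294
I = P(1−P) = 0.22945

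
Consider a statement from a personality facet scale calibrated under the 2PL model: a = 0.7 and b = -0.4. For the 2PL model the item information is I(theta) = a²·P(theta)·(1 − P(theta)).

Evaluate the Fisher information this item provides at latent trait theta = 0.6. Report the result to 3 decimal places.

0.109

P = 1/(1+e^{-0.7000}) = 0.6682
P(1−P) = 0.6682 × 0.3318 = 0.2217
I = a² × P(1−P) = 0.7² × 0.2217 = 0.10864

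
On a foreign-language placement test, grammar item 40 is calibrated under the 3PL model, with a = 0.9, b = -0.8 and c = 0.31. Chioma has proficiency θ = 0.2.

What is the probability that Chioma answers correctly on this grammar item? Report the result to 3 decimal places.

0.801

P(θ) = c + (1 − c) · 1 / (1 + exp(−a(θ − b)))
Exponent: 0.9 × (0.2 − (-0.8)) = 0.9000
1/(1 + e^{-0.9000}) = 0.7109
P = 0.31 + 0.69 × 0.7109 = 0.8006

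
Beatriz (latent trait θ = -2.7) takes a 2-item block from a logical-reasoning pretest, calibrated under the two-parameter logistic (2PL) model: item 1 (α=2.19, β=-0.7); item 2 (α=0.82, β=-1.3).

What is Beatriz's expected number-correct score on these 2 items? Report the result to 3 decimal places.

P(θ) = 1 / (1 + exp(−α(θ − β)))
P_1 = 1/(1+e^{4.3800}) = 0.0124
P_2 = 1/(1+e^{1.1480}) = 0.2409
E[score] = 0.0124 + 0.2409 = 0.2532

0.253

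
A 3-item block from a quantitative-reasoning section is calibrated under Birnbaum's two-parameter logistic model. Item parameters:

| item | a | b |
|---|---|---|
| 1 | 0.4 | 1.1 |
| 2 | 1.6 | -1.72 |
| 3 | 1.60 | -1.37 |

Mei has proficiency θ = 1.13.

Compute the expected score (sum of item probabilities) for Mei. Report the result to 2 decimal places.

P(θ) = 1 / (1 + exp(−a(θ − b)))
P_1 = 1/(1+e^{-0.0120}) = 0.5030
P_2 = 1/(1+e^{-4.5600}) = 0.9896
P_3 = 1/(1+e^{-4.0000}) = 0.9820
E[score] = 0.5030 + 0.9896 + 0.9820 = 2.4747

2.47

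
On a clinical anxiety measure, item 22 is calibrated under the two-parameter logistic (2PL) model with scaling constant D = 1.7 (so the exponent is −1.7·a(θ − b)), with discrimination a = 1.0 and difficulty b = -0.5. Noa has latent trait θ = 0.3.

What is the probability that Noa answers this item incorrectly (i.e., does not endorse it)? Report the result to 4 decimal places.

P(θ) = 1 / (1 + exp(−D·a(θ − b)))
Exponent: 1.7 × 1.0 × (0.3 − (-0.5)) = 1.3600
1/(1 + e^{-1.3600}) = 0.7958
P = 0.7958
P(incorrect) = 1 − 0.7958 = 0.2042

0.2042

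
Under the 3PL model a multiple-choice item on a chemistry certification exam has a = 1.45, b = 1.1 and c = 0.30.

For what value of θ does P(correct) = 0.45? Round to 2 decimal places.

0.20

P(θ) = c + (1 − c) · 1 / (1 + exp(−a(θ − b)))
Remove guessing floor: (0.45 − 0.30)/(1 − 0.30) = 0.2143
logit = ln(0.2143/0.7857) = -1.2993
θ = b + logit/(a) = 1.1 + (-1.2993)/1.4500 = 0.2039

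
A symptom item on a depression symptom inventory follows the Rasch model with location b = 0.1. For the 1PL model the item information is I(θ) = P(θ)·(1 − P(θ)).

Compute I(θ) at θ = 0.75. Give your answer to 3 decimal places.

0.225

P = 1/(1+e^{-0.6500}) = 0.6570
P(1−P) = 0.6570 × 0.3430 = 0.2253
I = P(1−P) = 0.22535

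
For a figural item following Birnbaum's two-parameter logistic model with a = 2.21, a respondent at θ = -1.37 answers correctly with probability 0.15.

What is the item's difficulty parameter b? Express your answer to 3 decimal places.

-0.585

P(θ) = 1 / (1 + exp(−a(θ − b)))
logit(0.15) = ln(0.15/0.85) = -1.7346
b = θ − logit/(a) = -1.37 − (-1.7346)/2.2100 = -0.5851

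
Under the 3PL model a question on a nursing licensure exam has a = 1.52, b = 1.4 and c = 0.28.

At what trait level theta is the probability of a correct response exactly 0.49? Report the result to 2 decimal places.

P(theta) = c + (1 − c) · 1 / (1 + exp(−a(theta − b)))
Remove guessing floor: (0.49 − 0.28)/(1 − 0.28) = 0.2917
logit = ln(0.2917/0.7083) = -0.8873
theta = b + logit/(a) = 1.4 + (-0.8873)/1.5200 = 0.8162

0.82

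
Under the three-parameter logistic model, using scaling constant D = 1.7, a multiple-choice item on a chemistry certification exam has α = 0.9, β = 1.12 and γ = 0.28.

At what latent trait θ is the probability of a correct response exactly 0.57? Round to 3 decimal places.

P(θ) = γ + (1 − γ) · 1 / (1 + exp(−D·α(θ − β)))
Remove guessing floor: (0.57 − 0.28)/(1 − 0.28) = 0.4028
logit = ln(0.4028/0.5972) = -0.3939
θ = β + logit/(1.7·α) = 1.12 + (-0.3939)/1.5300 = 0.8625

0.863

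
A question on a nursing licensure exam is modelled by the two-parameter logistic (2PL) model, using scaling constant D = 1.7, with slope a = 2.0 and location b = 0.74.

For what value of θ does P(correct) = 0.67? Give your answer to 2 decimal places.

P(θ) = 1 / (1 + exp(−D·a(θ − b)))
logit = ln(0.6700/0.3300) = 0.7082
θ = b + logit/(1.7·a) = 0.74 + 0.7082/3.4000 = 0.9483

0.95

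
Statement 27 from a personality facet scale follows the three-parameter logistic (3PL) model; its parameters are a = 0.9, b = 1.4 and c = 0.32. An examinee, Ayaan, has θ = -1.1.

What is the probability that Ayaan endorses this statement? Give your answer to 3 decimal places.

P(θ) = c + (1 − c) · 1 / (1 + exp(−a(θ − b)))
Exponent: 0.9 × (-1.1 − 1.4) = -2.2500
1/(1 + e^{2.2500}) = 0.0953
P = 0.32 + 0.68 × 0.0953 = 0.3848

0.385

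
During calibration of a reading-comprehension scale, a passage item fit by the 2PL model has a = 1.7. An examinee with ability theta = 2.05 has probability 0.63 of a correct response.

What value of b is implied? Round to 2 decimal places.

P(theta) = 1 / (1 + exp(−a(theta − b)))
logit(0.63) = ln(0.63/0.37) = 0.5322
b = theta − logit/(a) = 2.05 − 0.5322/1.7000 = 1.7369

1.74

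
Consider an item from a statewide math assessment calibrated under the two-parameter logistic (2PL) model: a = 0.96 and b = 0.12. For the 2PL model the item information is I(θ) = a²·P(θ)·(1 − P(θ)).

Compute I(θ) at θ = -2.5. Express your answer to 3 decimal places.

0.064

P = 1/(1+e^{2.5152}) = 0.0748
P(1−P) = 0.0748 × 0.9252 = 0.0692
I = a² × P(1−P) = 0.96² × 0.0692 = 0.06378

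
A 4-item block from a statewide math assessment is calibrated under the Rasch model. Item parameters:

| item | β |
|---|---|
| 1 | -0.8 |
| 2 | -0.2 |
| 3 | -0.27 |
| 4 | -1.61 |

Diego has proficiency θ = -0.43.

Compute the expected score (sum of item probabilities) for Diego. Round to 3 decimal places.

P(θ) = 1 / (1 + exp(−(θ − β)))
P_1 = 1/(1+e^{-0.3700}) = 0.5915
P_2 = 1/(1+e^{0.2300}) = 0.4428
P_3 = 1/(1+e^{0.1600}) = 0.4601
P_4 = 1/(1+e^{-1.1800}) = 0.7649
E[score] = 0.5915 + 0.4428 + 0.4601 + 0.7649 = 2.2592

2.259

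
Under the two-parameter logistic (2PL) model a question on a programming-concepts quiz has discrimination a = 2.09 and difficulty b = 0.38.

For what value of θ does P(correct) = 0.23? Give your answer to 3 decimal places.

P(θ) = 1 / (1 + exp(−a(θ − b)))
logit = ln(0.2300/0.7700) = -1.2083
θ = b + logit/(a) = 0.38 + (-1.2083)/2.0900 = -0.1981

-0.198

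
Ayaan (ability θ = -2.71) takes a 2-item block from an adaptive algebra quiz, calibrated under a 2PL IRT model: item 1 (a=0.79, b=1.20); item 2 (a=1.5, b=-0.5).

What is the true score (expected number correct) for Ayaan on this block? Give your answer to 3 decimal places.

0.079

P(θ) = 1 / (1 + exp(−a(θ − b)))
P_1 = 1/(1+e^{3.0889}) = 0.0436
P_2 = 1/(1+e^{3.3150}) = 0.0351
E[score] = 0.0436 + 0.0351 = 0.0786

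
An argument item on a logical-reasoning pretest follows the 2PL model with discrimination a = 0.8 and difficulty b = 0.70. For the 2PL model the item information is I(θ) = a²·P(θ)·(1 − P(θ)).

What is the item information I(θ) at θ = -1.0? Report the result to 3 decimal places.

P = 1/(1+e^{1.3600}) = 0.2042
P(1−P) = 0.2042 × 0.7958 = 0.1625
I = a² × P(1−P) = 0.8² × 0.1625 = 0.10402

0.104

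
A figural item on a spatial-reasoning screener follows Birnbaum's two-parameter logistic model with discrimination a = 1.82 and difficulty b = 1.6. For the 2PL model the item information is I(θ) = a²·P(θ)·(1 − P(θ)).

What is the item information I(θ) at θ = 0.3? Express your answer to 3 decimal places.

0.260

P = 1/(1+e^{2.3660}) = 0.0858
P(1−P) = 0.0858 × 0.9142 = 0.0784
I = a² × P(1−P) = 1.82² × 0.0784 = 0.25983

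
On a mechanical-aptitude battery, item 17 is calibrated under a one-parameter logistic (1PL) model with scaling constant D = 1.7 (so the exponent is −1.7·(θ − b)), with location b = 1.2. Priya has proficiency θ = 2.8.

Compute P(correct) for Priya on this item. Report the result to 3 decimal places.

P(θ) = 1 / (1 + exp(−D·(θ − b)))
Exponent: 1.7 × (2.8 − 1.2) = 2.7200
1/(1 + e^{-2.7200}) = 0.9382
P = 0.9382

0.938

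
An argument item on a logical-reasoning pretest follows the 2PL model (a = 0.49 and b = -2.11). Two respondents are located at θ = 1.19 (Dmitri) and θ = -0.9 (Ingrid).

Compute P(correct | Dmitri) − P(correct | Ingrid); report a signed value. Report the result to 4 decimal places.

P(θ) = 1 / (1 + exp(−a(θ − b)))
P(Dmitri) = 0.8344  [exponent 1.6170]
P(Ingrid) = 0.6440  [exponent 0.5929]
Difference = 0.8344 − 0.6440 = 0.1904

0.1904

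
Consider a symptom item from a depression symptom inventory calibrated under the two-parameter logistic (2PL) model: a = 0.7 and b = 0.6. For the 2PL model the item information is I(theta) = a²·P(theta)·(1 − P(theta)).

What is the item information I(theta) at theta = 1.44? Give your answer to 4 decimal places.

0.1125

P = 1/(1+e^{-0.5880}) = 0.6429
P(1−P) = 0.6429 × 0.3571 = 0.2296
I = a² × P(1−P) = 0.7² × 0.2296 = 0.11249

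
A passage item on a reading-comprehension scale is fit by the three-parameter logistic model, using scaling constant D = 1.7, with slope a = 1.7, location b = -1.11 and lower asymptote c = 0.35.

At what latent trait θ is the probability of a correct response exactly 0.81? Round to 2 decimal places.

P(θ) = c + (1 − c) · 1 / (1 + exp(−D·a(θ − b)))
Remove guessing floor: (0.81 − 0.35)/(1 − 0.35) = 0.7077
logit = ln(0.7077/0.2923) = 0.8842
θ = b + logit/(1.7·a) = -1.11 + 0.8842/2.8900 = -0.8040

-0.80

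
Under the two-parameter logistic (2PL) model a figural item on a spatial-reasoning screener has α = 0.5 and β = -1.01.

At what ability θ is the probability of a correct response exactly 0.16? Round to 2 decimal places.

P(θ) = 1 / (1 + exp(−α(θ − β)))
logit = ln(0.1600/0.8400) = -1.6582
θ = β + logit/(α) = -1.01 + (-1.6582)/0.5000 = -4.3265

-4.33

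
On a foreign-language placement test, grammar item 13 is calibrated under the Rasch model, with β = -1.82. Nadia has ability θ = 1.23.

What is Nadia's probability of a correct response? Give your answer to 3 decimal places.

0.955

P(θ) = 1 / (1 + exp(−(θ − β)))
Exponent: (1.23 − (-1.82)) = 3.0500
1/(1 + e^{-3.0500}) = 0.9548
P = 0.9548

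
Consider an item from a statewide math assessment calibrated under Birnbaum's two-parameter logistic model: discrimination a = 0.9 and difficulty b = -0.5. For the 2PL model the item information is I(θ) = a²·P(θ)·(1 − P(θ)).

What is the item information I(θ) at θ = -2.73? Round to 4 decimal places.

P = 1/(1+e^{2.0070}) = 0.1185
P(1−P) = 0.1185 × 0.8815 = 0.1044
I = a² × P(1−P) = 0.9² × 0.1044 = 0.08459

0.0846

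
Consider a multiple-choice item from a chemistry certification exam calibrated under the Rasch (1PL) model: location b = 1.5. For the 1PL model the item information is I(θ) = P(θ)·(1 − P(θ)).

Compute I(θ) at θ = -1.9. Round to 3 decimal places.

P = 1/(1+e^{3.4000}) = 0.0323
P(1−P) = 0.0323 × 0.9677 = 0.0313
I = P(1−P) = 0.03125

0.031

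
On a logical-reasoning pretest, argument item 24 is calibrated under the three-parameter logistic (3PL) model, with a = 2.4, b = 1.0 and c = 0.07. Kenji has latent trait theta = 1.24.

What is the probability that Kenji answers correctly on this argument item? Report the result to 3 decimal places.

P(theta) = c + (1 − c) · 1 / (1 + exp(−a(theta − b)))
Exponent: 2.4 × (1.24 − 1.0) = 0.5760
1/(1 + e^{-0.5760}) = 0.6401
P = 0.07 + 0.93 × 0.6401 = 0.6653

0.665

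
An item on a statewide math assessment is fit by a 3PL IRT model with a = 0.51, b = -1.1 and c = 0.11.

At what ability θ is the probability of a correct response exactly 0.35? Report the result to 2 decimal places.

P(θ) = c + (1 − c) · 1 / (1 + exp(−a(θ − b)))
Remove guessing floor: (0.35 − 0.11)/(1 − 0.11) = 0.2697
logit = ln(0.2697/0.7303) = -0.9963
θ = b + logit/(a) = -1.1 + (-0.9963)/0.5100 = -3.0536

-3.05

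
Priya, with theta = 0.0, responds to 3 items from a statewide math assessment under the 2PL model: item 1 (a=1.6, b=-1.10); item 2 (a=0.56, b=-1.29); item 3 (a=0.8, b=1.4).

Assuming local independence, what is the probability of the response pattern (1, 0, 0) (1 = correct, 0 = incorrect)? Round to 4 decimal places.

0.2103

P(theta) = 1 / (1 + exp(−a(theta − b)))
P_1 = 1/(1+e^{-1.7600}) = 0.8532
P_2 = 1/(1+e^{-0.7224}) = 0.6731
P_3 = 1/(1+e^{1.1200}) = 0.2460
L = P_1 × (1−P_2) × (1−P_3) = 0.8532 × 0.3269 × 0.7540 = 0.21028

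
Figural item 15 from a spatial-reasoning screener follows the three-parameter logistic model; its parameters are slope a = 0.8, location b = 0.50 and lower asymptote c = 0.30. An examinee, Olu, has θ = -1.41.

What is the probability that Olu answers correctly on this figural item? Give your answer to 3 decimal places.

P(θ) = c + (1 − c) · 1 / (1 + exp(−a(θ − b)))
Exponent: 0.8 × (-1.41 − 0.50) = -1.5280
1/(1 + e^{1.5280}) = 0.1783
P = 0.30 + 0.70 × 0.1783 = 0.4248

0.425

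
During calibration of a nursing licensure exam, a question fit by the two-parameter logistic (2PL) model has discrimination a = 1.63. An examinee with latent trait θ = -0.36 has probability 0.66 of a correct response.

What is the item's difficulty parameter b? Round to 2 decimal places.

-0.77

P(θ) = 1 / (1 + exp(−a(θ − b)))
logit(0.66) = ln(0.66/0.34) = 0.6633
b = θ − logit/(a) = -0.36 − 0.6633/1.6300 = -0.7669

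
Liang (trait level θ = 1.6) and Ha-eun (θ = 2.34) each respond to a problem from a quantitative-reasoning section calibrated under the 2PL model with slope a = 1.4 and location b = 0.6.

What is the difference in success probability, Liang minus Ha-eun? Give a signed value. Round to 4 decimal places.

P(θ) = 1 / (1 + exp(−a(θ − b)))
P(Liang) = 0.8022  [exponent 1.4000]
P(Ha-eun) = 0.9195  [exponent 2.4360]
Difference = 0.8022 − 0.9195 = -0.1173

-0.1173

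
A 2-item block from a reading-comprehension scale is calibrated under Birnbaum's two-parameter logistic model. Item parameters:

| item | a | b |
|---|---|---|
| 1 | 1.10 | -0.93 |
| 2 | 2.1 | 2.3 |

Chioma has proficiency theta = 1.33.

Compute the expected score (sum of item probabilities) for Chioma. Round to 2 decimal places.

P(theta) = 1 / (1 + exp(−a(theta − b)))
P_1 = 1/(1+e^{-2.4860}) = 0.9232
P_2 = 1/(1+e^{2.0370}) = 0.1154
E[score] = 0.9232 + 0.1154 = 1.0385

1.04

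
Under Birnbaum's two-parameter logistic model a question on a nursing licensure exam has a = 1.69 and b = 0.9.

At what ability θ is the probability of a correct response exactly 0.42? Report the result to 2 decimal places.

0.71

P(θ) = 1 / (1 + exp(−a(θ − b)))
logit = ln(0.4200/0.5800) = -0.3228
θ = b + logit/(a) = 0.9 + (-0.3228)/1.6900 = 0.7090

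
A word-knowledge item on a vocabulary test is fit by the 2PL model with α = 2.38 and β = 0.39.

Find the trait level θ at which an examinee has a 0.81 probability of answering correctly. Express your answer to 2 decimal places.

1.00

P(θ) = 1 / (1 + exp(−α(θ − β)))
logit = ln(0.8100/0.1900) = 1.4500
θ = β + logit/(α) = 0.39 + 1.4500/2.3800 = 0.9992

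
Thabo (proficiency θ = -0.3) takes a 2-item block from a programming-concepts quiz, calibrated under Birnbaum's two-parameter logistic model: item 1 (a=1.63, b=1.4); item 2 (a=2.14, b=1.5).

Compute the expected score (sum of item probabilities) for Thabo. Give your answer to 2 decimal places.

P(θ) = 1 / (1 + exp(−a(θ − b)))
P_1 = 1/(1+e^{2.7710}) = 0.0589
P_2 = 1/(1+e^{3.8520}) = 0.0208
E[score] = 0.0589 + 0.0208 = 0.0797

0.08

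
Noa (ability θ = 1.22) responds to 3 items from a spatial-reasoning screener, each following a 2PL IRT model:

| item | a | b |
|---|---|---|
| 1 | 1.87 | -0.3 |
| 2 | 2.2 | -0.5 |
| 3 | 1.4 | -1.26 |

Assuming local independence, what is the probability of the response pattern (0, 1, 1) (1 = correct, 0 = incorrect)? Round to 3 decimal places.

P(θ) = 1 / (1 + exp(−a(θ − b)))
P_1 = 1/(1+e^{-2.8424}) = 0.9449
P_2 = 1/(1+e^{-3.7840}) = 0.9778
P_3 = 1/(1+e^{-3.4720}) = 0.9699
L = (1−P_1) × P_2 × P_3 = 0.0551 × 0.9778 × 0.9699 = 0.05223

0.052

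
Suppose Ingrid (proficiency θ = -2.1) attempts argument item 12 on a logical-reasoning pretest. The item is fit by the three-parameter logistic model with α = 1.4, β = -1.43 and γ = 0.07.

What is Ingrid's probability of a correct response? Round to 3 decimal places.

0.332

P(θ) = γ + (1 − γ) · 1 / (1 + exp(−α(θ − β)))
Exponent: 1.4 × (-2.1 − (-1.43)) = -0.9380
1/(1 + e^{0.9380}) = 0.2813
P = 0.07 + 0.93 × 0.2813 = 0.3316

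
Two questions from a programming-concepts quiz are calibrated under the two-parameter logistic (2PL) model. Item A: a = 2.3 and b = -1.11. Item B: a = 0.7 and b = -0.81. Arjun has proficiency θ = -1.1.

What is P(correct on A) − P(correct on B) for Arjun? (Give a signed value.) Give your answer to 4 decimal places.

P(θ) = 1 / (1 + exp(−a(θ − b)))
P_A = 0.5057
P_B = 0.4494
P_A − P_B = 0.0563

0.0563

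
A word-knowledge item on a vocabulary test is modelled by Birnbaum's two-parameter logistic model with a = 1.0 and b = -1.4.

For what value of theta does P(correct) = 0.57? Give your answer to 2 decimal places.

-1.12

P(theta) = 1 / (1 + exp(−a(theta − b)))
logit = ln(0.5700/0.4300) = 0.2819
theta = b + logit/(a) = -1.4 + 0.2819/1.0000 = -1.1181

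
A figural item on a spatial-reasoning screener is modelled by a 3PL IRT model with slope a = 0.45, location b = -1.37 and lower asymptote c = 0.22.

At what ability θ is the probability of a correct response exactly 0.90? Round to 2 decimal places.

P(θ) = c + (1 − c) · 1 / (1 + exp(−a(θ − b)))
Remove guessing floor: (0.90 − 0.22)/(1 − 0.22) = 0.8718
logit = ln(0.8718/0.1282) = 1.9169
θ = b + logit/(a) = -1.37 + 1.9169/0.4500 = 2.8898

2.89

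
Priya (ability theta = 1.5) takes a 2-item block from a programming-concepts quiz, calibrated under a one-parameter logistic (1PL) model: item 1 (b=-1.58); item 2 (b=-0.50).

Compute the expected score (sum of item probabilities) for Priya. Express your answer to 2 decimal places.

P(theta) = 1 / (1 + exp(−(theta − b)))
P_1 = 1/(1+e^{-3.0800}) = 0.9561
P_2 = 1/(1+e^{-2.0000}) = 0.8808
E[score] = 0.9561 + 0.8808 = 1.8369

1.84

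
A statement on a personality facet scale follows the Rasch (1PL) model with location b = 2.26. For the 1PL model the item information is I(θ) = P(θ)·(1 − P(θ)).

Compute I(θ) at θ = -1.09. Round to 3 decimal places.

P = 1/(1+e^{3.3500}) = 0.0339
P(1−P) = 0.0339 × 0.9661 = 0.0327
I = P(1−P) = 0.03275

0.033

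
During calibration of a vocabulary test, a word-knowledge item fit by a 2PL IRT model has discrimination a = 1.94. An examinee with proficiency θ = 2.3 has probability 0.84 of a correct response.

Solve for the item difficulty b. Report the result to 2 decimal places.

1.45

P(θ) = 1 / (1 + exp(−a(θ − b)))
logit(0.84) = ln(0.84/0.16) = 1.6582
b = θ − logit/(a) = 2.3 − 1.6582/1.9400 = 1.4452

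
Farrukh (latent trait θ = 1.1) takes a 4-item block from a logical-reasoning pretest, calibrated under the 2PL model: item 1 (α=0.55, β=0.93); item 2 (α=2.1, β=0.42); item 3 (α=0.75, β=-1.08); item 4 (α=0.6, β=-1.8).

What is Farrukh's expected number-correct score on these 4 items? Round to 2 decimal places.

P(θ) = 1 / (1 + exp(−α(θ − β)))
P_1 = 1/(1+e^{-0.0935}) = 0.5234
P_2 = 1/(1+e^{-1.4280}) = 0.8066
P_3 = 1/(1+e^{-1.6350}) = 0.8369
P_4 = 1/(1+e^{-1.7400}) = 0.8507
E[score] = 0.5234 + 0.8066 + 0.8369 + 0.8507 = 3.0175

3.02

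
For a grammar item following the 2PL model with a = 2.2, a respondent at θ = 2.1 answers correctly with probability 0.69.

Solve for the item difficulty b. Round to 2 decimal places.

P(θ) = 1 / (1 + exp(−a(θ − b)))
logit(0.69) = ln(0.69/0.31) = 0.8001
b = θ − logit/(a) = 2.1 − 0.8001/2.2000 = 1.7363

1.74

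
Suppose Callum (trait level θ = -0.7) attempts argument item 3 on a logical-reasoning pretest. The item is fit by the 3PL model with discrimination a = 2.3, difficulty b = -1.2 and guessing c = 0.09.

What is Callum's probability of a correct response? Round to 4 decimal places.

0.7812

P(θ) = c + (1 − c) · 1 / (1 + exp(−a(θ − b)))
Exponent: 2.3 × (-0.7 − (-1.2)) = 1.1500
1/(1 + e^{-1.1500}) = 0.7595
P = 0.09 + 0.91 × 0.7595 = 0.7812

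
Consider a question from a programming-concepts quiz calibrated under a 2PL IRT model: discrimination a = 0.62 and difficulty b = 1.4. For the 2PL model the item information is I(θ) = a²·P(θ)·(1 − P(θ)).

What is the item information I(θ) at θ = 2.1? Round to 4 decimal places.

0.0917

P = 1/(1+e^{-0.4340}) = 0.6068
P(1−P) = 0.6068 × 0.3932 = 0.2386
I = a² × P(1−P) = 0.62² × 0.2386 = 0.09171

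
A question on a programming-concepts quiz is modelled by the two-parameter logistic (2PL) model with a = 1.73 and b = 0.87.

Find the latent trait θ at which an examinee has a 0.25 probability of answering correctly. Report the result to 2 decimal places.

0.23

P(θ) = 1 / (1 + exp(−a(θ − b)))
logit = ln(0.2500/0.7500) = -1.0986
θ = b + logit/(a) = 0.87 + (-1.0986)/1.7300 = 0.2350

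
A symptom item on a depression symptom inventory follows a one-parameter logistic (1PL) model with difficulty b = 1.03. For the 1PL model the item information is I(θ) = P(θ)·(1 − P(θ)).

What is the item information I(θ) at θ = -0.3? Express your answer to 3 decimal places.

0.165

P = 1/(1+e^{1.3300}) = 0.2092
P(1−P) = 0.2092 × 0.7908 = 0.1654
I = P(1−P) = 0.16541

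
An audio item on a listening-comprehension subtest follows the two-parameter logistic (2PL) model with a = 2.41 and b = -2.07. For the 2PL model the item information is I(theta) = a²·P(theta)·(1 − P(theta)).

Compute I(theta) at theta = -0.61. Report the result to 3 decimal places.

0.162

P = 1/(1+e^{-3.5186}) = 0.9712
P(1−P) = 0.9712 × 0.0288 = 0.0280
I = a² × P(1−P) = 2.41² × 0.0280 = 0.16239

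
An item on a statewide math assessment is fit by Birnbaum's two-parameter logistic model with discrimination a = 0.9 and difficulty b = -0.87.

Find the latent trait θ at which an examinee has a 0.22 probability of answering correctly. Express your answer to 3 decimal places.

P(θ) = 1 / (1 + exp(−a(θ − b)))
logit = ln(0.2200/0.7800) = -1.2657
θ = b + logit/(a) = -0.87 + (-1.2657)/0.9000 = -2.2763

-2.276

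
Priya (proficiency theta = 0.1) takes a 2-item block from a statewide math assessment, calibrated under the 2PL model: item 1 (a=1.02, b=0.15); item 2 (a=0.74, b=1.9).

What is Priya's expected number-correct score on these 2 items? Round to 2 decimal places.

0.70

P(theta) = 1 / (1 + exp(−a(theta − b)))
P_1 = 1/(1+e^{0.0510}) = 0.4873
P_2 = 1/(1+e^{1.3320}) = 0.2088
E[score] = 0.4873 + 0.2088 = 0.6961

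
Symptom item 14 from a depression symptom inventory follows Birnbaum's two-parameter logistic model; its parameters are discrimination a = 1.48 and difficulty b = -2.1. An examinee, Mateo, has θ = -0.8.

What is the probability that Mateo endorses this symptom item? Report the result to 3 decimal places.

P(θ) = 1 / (1 + exp(−a(θ − b)))
Exponent: 1.48 × (-0.8 − (-2.1)) = 1.9240
1/(1 + e^{-1.9240}) = 0.8726

0.873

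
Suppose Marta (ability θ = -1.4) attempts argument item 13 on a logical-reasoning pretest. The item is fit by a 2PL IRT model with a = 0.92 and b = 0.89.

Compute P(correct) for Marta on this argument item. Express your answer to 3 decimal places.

P(θ) = 1 / (1 + exp(−a(θ − b)))
Exponent: 0.92 × (-1.4 − 0.89) = -2.1068
1/(1 + e^{2.1068}) = 0.1084

0.108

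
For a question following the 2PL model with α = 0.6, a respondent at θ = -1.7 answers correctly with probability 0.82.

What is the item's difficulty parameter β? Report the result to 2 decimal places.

-4.23

P(θ) = 1 / (1 + exp(−α(θ − β)))
logit(0.82) = ln(0.82/0.18) = 1.5163
β = θ − logit/(α) = -1.7 − 1.5163/0.6000 = -4.2272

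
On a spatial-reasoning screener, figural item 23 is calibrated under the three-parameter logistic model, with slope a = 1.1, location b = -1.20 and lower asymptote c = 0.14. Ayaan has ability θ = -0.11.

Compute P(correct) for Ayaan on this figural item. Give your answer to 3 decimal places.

P(θ) = c + (1 − c) · 1 / (1 + exp(−a(θ − b)))
Exponent: 1.1 × (-0.11 − (-1.20)) = 1.1990
1/(1 + e^{-1.1990}) = 0.7683
P = 0.14 + 0.86 × 0.7683 = 0.8008

0.801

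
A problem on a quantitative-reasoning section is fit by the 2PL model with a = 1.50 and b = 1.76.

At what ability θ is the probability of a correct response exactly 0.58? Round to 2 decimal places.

1.98

P(θ) = 1 / (1 + exp(−a(θ − b)))
logit = ln(0.5800/0.4200) = 0.3228
θ = b + logit/(a) = 1.76 + 0.3228/1.5000 = 1.9752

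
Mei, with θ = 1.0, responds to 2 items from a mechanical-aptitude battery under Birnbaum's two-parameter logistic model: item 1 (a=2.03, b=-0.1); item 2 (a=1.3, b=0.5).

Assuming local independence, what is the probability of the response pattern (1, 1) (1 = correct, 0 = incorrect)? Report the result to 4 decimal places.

0.5934

P(θ) = 1 / (1 + exp(−a(θ − b)))
P_1 = 1/(1+e^{-2.2330}) = 0.9032
P_2 = 1/(1+e^{-0.6500}) = 0.6570
L = P_1 × P_2 = 0.9032 × 0.6570 = 0.59339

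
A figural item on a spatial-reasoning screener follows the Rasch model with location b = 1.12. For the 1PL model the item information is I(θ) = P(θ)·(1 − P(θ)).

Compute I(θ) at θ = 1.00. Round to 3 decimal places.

P = 1/(1+e^{0.1200}) = 0.4700
P(1−P) = 0.4700 × 0.5300 = 0.2491
I = P(1−P) = 0.24910

0.249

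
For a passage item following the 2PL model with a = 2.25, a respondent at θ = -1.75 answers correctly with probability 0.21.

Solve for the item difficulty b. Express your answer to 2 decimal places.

P(θ) = 1 / (1 + exp(−a(θ − b)))
logit(0.21) = ln(0.21/0.79) = -1.3249
b = θ − logit/(a) = -1.75 − (-1.3249)/2.2500 = -1.1611

-1.16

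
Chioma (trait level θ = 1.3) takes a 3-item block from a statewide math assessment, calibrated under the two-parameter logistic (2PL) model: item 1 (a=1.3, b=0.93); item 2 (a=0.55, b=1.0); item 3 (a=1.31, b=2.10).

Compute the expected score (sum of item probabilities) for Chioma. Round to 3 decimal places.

1.419

P(θ) = 1 / (1 + exp(−a(θ − b)))
P_1 = 1/(1+e^{-0.4810}) = 0.6180
P_2 = 1/(1+e^{-0.1650}) = 0.5412
P_3 = 1/(1+e^{1.0480}) = 0.2596
E[score] = 0.6180 + 0.5412 + 0.2596 = 1.4187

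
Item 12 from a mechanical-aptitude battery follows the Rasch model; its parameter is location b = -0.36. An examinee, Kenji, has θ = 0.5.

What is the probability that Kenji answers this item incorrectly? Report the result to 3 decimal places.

P(θ) = 1 / (1 + exp(−(θ − b)))
Exponent: (0.5 − (-0.36)) = 0.8600
1/(1 + e^{-0.8600}) = 0.7027
P = 0.7027
P(incorrect) = 1 − 0.7027 = 0.2973

0.297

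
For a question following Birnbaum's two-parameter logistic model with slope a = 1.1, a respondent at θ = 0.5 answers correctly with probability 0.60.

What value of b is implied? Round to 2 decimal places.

0.13

P(θ) = 1 / (1 + exp(−a(θ − b)))
logit(0.60) = ln(0.60/0.40) = 0.4055
b = θ − logit/(a) = 0.5 − 0.4055/1.1000 = 0.1314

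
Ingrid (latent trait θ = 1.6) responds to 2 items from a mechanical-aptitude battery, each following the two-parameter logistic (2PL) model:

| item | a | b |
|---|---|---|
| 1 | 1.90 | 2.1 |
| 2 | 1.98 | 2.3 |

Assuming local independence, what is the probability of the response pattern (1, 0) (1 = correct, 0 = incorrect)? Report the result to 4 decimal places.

0.2231

P(θ) = 1 / (1 + exp(−a(θ − b)))
P_1 = 1/(1+e^{0.9500}) = 0.2789
P_2 = 1/(1+e^{1.3860}) = 0.2000
L = P_1 × (1−P_2) = 0.2789 × 0.8000 = 0.22309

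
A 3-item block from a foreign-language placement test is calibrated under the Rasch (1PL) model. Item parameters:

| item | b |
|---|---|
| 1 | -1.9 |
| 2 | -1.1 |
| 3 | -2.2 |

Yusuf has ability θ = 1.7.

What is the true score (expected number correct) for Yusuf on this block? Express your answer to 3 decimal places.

2.896

P(θ) = 1 / (1 + exp(−(θ − b)))
P_1 = 1/(1+e^{-3.6000}) = 0.9734
P_2 = 1/(1+e^{-2.8000}) = 0.9427
P_3 = 1/(1+e^{-3.9000}) = 0.9802
E[score] = 0.9734 + 0.9427 + 0.9802 = 2.8962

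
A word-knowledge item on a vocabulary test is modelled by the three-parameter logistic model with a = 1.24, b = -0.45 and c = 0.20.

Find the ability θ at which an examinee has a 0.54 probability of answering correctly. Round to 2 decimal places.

-0.69

P(θ) = c + (1 − c) · 1 / (1 + exp(−a(θ − b)))
Remove guessing floor: (0.54 − 0.20)/(1 − 0.20) = 0.4250
logit = ln(0.4250/0.5750) = -0.3023
θ = b + logit/(a) = -0.45 + (-0.3023)/1.2400 = -0.6938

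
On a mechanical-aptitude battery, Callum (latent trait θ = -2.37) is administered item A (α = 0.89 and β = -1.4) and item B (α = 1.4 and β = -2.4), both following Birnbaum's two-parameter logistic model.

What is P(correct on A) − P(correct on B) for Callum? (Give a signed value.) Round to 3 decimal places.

-0.214

P(θ) = 1 / (1 + exp(−α(θ − β)))
P_A = 0.2967
P_B = 0.5105
P_A − P_B = -0.2138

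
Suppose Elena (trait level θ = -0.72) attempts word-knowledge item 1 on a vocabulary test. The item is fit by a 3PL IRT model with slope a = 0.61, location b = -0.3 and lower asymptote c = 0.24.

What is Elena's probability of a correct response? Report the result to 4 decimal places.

P(θ) = c + (1 − c) · 1 / (1 + exp(−a(θ − b)))
Exponent: 0.61 × (-0.72 − (-0.3)) = -0.2562
1/(1 + e^{0.2562}) = 0.4363
P = 0.24 + 0.76 × 0.4363 = 0.5716

0.5716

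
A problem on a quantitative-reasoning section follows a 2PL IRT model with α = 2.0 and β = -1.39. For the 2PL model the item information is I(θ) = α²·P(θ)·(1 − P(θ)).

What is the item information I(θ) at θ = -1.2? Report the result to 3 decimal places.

P = 1/(1+e^{-0.3800}) = 0.5939
P(1−P) = 0.5939 × 0.4061 = 0.2412
I = α² × P(1−P) = 2.0² × 0.2412 = 0.96475

0.965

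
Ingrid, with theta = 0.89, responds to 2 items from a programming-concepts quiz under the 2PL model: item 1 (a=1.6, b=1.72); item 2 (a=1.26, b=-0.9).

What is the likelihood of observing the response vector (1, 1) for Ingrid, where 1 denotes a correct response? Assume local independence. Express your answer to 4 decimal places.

0.1896

P(theta) = 1 / (1 + exp(−a(theta − b)))
P_1 = 1/(1+e^{1.3280}) = 0.2095
P_2 = 1/(1+e^{-2.2554}) = 0.9051
L = P_1 × P_2 = 0.2095 × 0.9051 = 0.18961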